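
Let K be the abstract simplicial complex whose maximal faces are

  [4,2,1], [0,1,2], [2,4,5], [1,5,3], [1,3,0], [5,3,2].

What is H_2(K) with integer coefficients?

Take the total order 0 < 1 < 2 < 3 < 4 < 5 on the vertex set. Then K (dimension 2) consists of the simplices:

  0-simplices (6): [0], [1], [2], [3], [4], [5]
  1-simplices (12): [0,1], [0,2], [0,3], [1,2], [1,3], [1,4], [1,5], [2,3], [2,4], [2,5], [3,5], [4,5]
  2-simplices (6): [0,1,2], [0,1,3], [1,2,4], [1,3,5], [2,3,5], [2,4,5]

so the chain groups are C_0 ≅ Z^6, C_1 ≅ Z^12, C_2 ≅ Z^6.

∂_1: C_1 → C_0 sends each edge [p,q] (with p < q) to q − p. For instance
  ∂[2,3] = [3] − [2].
This gives a 6×12 integer matrix of rank 5; reducing to Smith normal form yields diagonal entries (1,1,1,1,1).

∂_2: C_2 → C_1 sends each 2-simplex [p,q,r] to [q,r] − [p,r] + [p,q]. For instance
  ∂[2,4,5] = [4,5] − [2,5] + [2,4],
  ∂[1,3,5] = [3,5] − [1,5] + [1,3].
This gives a 12×6 integer matrix of rank 6; reducing to Smith normal form yields diagonal entries (1,1,1,1,1,1).

From H_k ≅ ker(∂_k) / im(∂_{k+1}) we obtain:

  H_2: rank ker ∂_2 − rank ∂_3 = (6 − 6) − 0 = 0, and there is no ∂_3, so H_2 = 0.

(K is a triangulation of the cylinder S^1 x I.)

H_2 = 0.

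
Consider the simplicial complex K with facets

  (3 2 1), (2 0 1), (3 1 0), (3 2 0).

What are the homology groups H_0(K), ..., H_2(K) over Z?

H_0 ≅ Z,  H_1 = 0,  H_2 ≅ Z.

Fix the vertex order 0 < 1 < 2 < 3 and write every simplex with vertices in increasing order. Then dim K = 2 and the simplices of K are:

  0-simplices (4): [0], [1], [2], [3]
  1-simplices (6): [0,1], [0,2], [0,3], [1,2], [1,3], [2,3]
  2-simplices (4): [0,1,2], [0,1,3], [0,2,3], [1,2,3]

giving chain groups C_0 ≅ Z^4, C_1 ≅ Z^6, C_2 ≅ Z^4.

Boundary ∂_1: C_1 → C_0 maps an edge to its endpoints' difference, ∂[p,q] = q − p. For instance
  ∂[0,1] = [1] − [0].
As a 4×6 matrix over Z this has rank 3, with invariant factors (1,1,1).

∂_2: C_2 → C_1 sends each 2-simplex [p,q,r] to [q,r] − [p,r] + [p,q]. For instance
  ∂[0,1,2] = [1,2] − [0,2] + [0,1],
  ∂[0,2,3] = [2,3] − [0,3] + [0,2].
As a 6×4 matrix over Z this has rank 3, with invariant factors (1,1,1).

Now H_k = ker ∂_k / im ∂_{k+1}, so:

  H_0: rank C_0 − rank ∂_1 = 4 − 3 = 1, and the invariant factors of ∂_1 are all 1, so H_0 ≅ Z.
  H_1: rank ker ∂_1 − rank ∂_2 = (6 − 3) − 3 = 0, and the invariant factors of ∂_2 are all 1, so H_1 ≅ 0.
  H_2: rank ker ∂_2 − rank ∂_3 = (4 − 3) − 0 = 1, and there is no ∂_3, so H_2 ≅ Z.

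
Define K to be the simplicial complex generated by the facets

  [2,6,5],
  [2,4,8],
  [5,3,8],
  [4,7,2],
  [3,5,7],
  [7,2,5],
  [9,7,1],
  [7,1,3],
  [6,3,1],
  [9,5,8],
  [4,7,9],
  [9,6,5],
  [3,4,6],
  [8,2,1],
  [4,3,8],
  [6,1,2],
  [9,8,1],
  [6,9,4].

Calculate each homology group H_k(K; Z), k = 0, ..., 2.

H_0 ≅ Z,  H_1 ≅ Z^2,  H_2 ≅ Z.

Take the total order 1 < 2 < 3 < 4 < 5 < 6 < 7 < 8 < 9 on the vertex set. Then K (dimension 2) consists of the simplices:

  0-simplices (9): [1], [2], [3], [4], [5], [6], [7], [8], [9]
  1-simplices (27): (27 of them)
  2-simplices (18): [1,2,6], [1,2,8], [1,3,6], [1,3,7], [1,7,9], [1,8,9], [2,4,7], [2,4,8], [2,5,6], [2,5,7], [3,4,6], [3,4,8], [3,5,7], [3,5,8], [4,6,9], [4,7,9], [5,6,9], [5,8,9]

giving chain groups C_0 ≅ Z^9, C_1 ≅ Z^27, C_2 ≅ Z^18.

The boundary map ∂_1: C_1 → C_0 sends each edge [p,q] (with p < q) to q − p. For instance
  ∂[4,9] = [9] − [4].
As a 9×27 matrix over Z this has rank 8, with invariant factors (1,1,1,1,1,1,1,1).

Boundary ∂_2: C_2 → C_1 acts by ∂[p,q,r] = [q,r] − [p,r] + [p,q]. For instance
  ∂[4,6,9] = [6,9] − [4,9] + [4,6],
  ∂[5,8,9] = [8,9] − [5,9] + [5,8].
This gives a 27×18 integer matrix of rank 17; reducing to Smith normal form yields diagonal entries (1,1,1,1,1,1,1,1,1,1,1,1,1,1,1,1,1).

Computing H_k = (kernel of ∂_k) / (image of ∂_{k+1}):

  H_0: rank C_0 − rank ∂_1 = 9 − 8 = 1, and the invariant factors of ∂_1 are all 1, so H_0 = Z.
  H_1: rank ker ∂_1 − rank ∂_2 = (27 − 8) − 17 = 2, and the invariant factors of ∂_2 are all 1, so H_1 = Z^2.
  H_2: rank ker ∂_2 − rank ∂_3 = (18 − 17) − 0 = 1, and there is no ∂_3, so H_2 = Z.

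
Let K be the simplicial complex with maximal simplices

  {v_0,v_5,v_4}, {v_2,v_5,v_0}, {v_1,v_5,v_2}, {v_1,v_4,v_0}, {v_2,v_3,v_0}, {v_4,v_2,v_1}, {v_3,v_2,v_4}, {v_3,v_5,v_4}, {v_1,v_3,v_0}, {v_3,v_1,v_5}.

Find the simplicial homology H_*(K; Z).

H_0 ≅ Z,  H_1 ≅ Z/2,  H_2 = 0.

Order the vertices as v_0 < v_1 < v_2 < v_3 < v_4 < v_5. Listing each simplex with vertices in this order, K has dimension 2 with simplices:

  0-simplices (6): [v_0], [v_1], [v_2], [v_3], [v_4], [v_5]
  1-simplices (15): (15 of them)
  2-simplices (10): [v_0,v_1,v_3], [v_0,v_1,v_4], [v_0,v_2,v_3], [v_0,v_2,v_5], [v_0,v_4,v_5], [v_1,v_2,v_4], [v_1,v_2,v_5], [v_1,v_3,v_5], [v_2,v_3,v_4], [v_3,v_4,v_5]

so the chain groups are C_0 ≅ Z^6, C_1 ≅ Z^15, C_2 ≅ Z^10.

Boundary ∂_1: C_1 → C_0 maps an edge to its endpoints' difference, ∂[p,q] = q − p.
The 6×15 boundary matrix has rank 5 and Smith normal form diag(1,1,1,1,1).

Boundary ∂_2: C_2 → C_1 sends each 2-simplex [p,q,r] to [q,r] − [p,r] + [p,q]. For instance
  ∂[v_0,v_4,v_5] = [v_4,v_5] − [v_0,v_5] + [v_0,v_4],
  ∂[v_3,v_4,v_5] = [v_4,v_5] − [v_3,v_5] + [v_3,v_4].
The 15×10 boundary matrix has rank 10 and Smith normal form diag(1,1,1,1,1,1,1,1,1,2).

Reading off H_k = ker ∂_k / im ∂_{k+1}:

  H_0: rank C_0 − rank ∂_1 = 6 − 5 = 1, and the invariant factors of ∂_1 are all 1, so H_0 ≅ Z.
  H_1: rank ker ∂_1 − rank ∂_2 = (15 − 5) − 10 = 0, and ∂_2 has invariant factor 2 > 1, so H_1 ≅ Z/2.
  H_2: rank ker ∂_2 − rank ∂_3 = (10 − 10) − 0 = 0, and there is no ∂_3, so H_2 ≅ 0.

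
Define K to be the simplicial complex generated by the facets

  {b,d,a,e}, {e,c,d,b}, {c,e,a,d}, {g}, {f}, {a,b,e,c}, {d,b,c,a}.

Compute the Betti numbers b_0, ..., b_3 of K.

Order the vertices as a < b < c < d < e < f < g. Listing each simplex with vertices in this order, K has dimension 3 with simplices:

  0-simplices (7): a, b, c, d, e, f, g
  1-simplices (10): ab, ac, ad, ae, bc, bd, be, cd, ce, de
  2-simplices (10): abc, abd, abe, acd, ace, ade, bcd, bce, bde, cde
  3-simplices (5): abcd, abce, abde, acde, bcde

Hence C_0 ≅ Z^7, C_1 ≅ Z^10, C_2 ≅ Z^10, C_3 ≅ Z^5.

Boundary ∂_1: C_1 → C_0 maps an edge to its endpoints' difference, ∂[p,q] = q − p. For instance
  ∂bd = d − b.
The resulting 7×10 matrix has rank 4, and its Smith normal form has invariant factors (1,1,1,1).

∂_2: C_2 → C_1 acts by ∂[p,q,r] = [q,r] − [p,r] + [p,q]. For instance
  ∂bce = ce − be + bc,
  ∂acd = cd − ad + ac.
The 10×10 boundary matrix has rank 6 and Smith normal form diag(1,1,1,1,1,1).

Boundary ∂_3: C_3 → C_2 sends each 3-simplex σ to the alternating sum Σ_i (−1)^i (σ with its i-th vertex removed). For instance
  ∂bcde = cde − bde + bce − bcd,
  ∂acde = cde − ade + ace − acd.
As a 10×5 matrix over Z this has rank 4, with invariant factors (1,1,1,1).

From H_k ≅ ker(∂_k) / im(∂_{k+1}) we obtain:

  H_0: rank C_0 − rank ∂_1 = 7 − 4 = 3, and the invariant factors of ∂_1 are all 1, so H_0 ≅ Z^3.
  H_1: rank ker ∂_1 − rank ∂_2 = (10 − 4) − 6 = 0, and the invariant factors of ∂_2 are all 1, so H_1 ≅ 0.
  H_2: rank ker ∂_2 − rank ∂_3 = (10 − 6) − 4 = 0, and the invariant factors of ∂_3 are all 1, so H_2 ≅ 0.
  H_3: rank ker ∂_3 − rank ∂_4 = (5 − 4) − 0 = 1, and there is no ∂_4, so H_3 ≅ Z.

Hence the Betti numbers are b_0 = 3, b_1 = 0, b_2 = 0, b_3 = 1.

b_0 = 3, b_1 = 0, b_2 = 0, b_3 = 1.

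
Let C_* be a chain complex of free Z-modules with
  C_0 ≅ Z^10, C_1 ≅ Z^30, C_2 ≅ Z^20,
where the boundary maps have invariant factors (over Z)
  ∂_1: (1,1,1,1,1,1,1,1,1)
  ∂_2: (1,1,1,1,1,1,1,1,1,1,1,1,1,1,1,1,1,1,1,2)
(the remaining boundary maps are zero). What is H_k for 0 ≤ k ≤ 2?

H_0 = Z,  H_1 = Z ⊕ Z/2,  H_2 = 0.

H_0: b_0 = 10 − 0 − 9 = 1; torsion from ∂_1 factors > 1: none. So H_0 = Z.
H_1: b_1 = 30 − 9 − 20 = 1; torsion from ∂_2 factors > 1: [2]. So H_1 = Z ⊕ Z/2.
H_2: b_2 = 20 − 20 − 0 = 0; torsion from ∂_3 factors > 1: none. So H_2 = 0.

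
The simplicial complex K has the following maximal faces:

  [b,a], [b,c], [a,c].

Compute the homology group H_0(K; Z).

H_0 ≅ Z.

Fix the vertex order a < b < c and write every simplex with vertices in increasing order. Then dim K = 1 and the simplices of K are:

  0-simplices (3): a, b, c
  1-simplices (3): ab, ac, bc

giving chain groups C_0 ≅ Z^3, C_1 ≅ Z^3.

The boundary map ∂_1: C_1 → C_0 is given by ∂[p,q] = [q] − [p]. For instance
  ∂ac = c − a.
As a 3×3 matrix over Z this has rank 2, with invariant factors (1,1).

From H_k ≅ ker(∂_k) / im(∂_{k+1}) we obtain:

  H_0: rank C_0 − rank ∂_1 = 3 − 2 = 1, and the invariant factors of ∂_1 are all 1, so H_0 ≅ Z.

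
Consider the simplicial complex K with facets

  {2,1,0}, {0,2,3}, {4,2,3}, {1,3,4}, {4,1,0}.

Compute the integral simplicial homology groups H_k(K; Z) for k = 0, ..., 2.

Fix the vertex order 0 < 1 < 2 < 3 < 4 and write every simplex with vertices in increasing order. Then dim K = 2 and the simplices of K are:

  0-simplices (5): [0], [1], [2], [3], [4]
  1-simplices (10): [0,1], [0,2], [0,3], [0,4], [1,2], [1,3], [1,4], [2,3], [2,4], [3,4]
  2-simplices (5): [0,1,2], [0,1,4], [0,2,3], [1,3,4], [2,3,4]

Hence C_0 ≅ Z^5, C_1 ≅ Z^10, C_2 ≅ Z^5.

The boundary map ∂_1: C_1 → C_0 is given by ∂[p,q] = [q] − [p].
This gives a 5×10 integer matrix of rank 4; reducing to Smith normal form yields diagonal entries (1,1,1,1).

Boundary ∂_2: C_2 → C_1 maps a triangle to the signed sum of its edges. For instance
  ∂[2,3,4] = [3,4] − [2,4] + [2,3],
  ∂[1,3,4] = [3,4] − [1,4] + [1,3].
The resulting 10×5 matrix has rank 5, and its Smith normal form has invariant factors (1,1,1,1,1).

From H_k ≅ ker(∂_k) / im(∂_{k+1}) we obtain:

  H_0: rank C_0 − rank ∂_1 = 5 − 4 = 1, and the invariant factors of ∂_1 are all 1, so H_0 = Z.
  H_1: rank ker ∂_1 − rank ∂_2 = (10 − 4) − 5 = 1, and the invariant factors of ∂_2 are all 1, so H_1 = Z.
  H_2: rank ker ∂_2 − rank ∂_3 = (5 − 5) − 0 = 0, and there is no ∂_3, so H_2 = 0.

H_0 ≅ Z,  H_1 ≅ Z,  H_2 = 0.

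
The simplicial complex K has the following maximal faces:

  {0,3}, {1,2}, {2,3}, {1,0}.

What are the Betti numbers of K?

b_0 = 1, b_1 = 1.

Take the total order 0 < 1 < 2 < 3 on the vertex set. Then K (dimension 1) consists of the simplices:

  0-simplices (4): [0], [1], [2], [3]
  1-simplices (4): [0,1], [0,3], [1,2], [2,3]

so the chain groups are C_0 ≅ Z^4, C_1 ≅ Z^4.

The boundary map ∂_1: C_1 → C_0 sends each edge [p,q] (with p < q) to q − p.
The resulting 4×4 matrix has rank 3, and its Smith normal form has invariant factors (1,1,1).

Reading off H_k = ker ∂_k / im ∂_{k+1}:

  H_0: rank C_0 − rank ∂_1 = 4 − 3 = 1, and the invariant factors of ∂_1 are all 1, so H_0 = Z.
  H_1: rank ker ∂_1 − rank ∂_2 = (4 − 3) − 0 = 1, and there is no ∂_2, so H_1 = Z.

(K is a triangulation of the circle S^1.)

Hence the Betti numbers are b_0 = 1, b_1 = 1.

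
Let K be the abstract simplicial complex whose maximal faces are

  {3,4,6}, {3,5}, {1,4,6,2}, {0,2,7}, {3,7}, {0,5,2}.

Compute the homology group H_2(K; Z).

Fix the vertex order 0 < 1 < 2 < 3 < 4 < 5 < 6 < 7 and write every simplex with vertices in increasing order. Then dim K = 3 and the simplices of K are:

  0-simplices (8): [0], [1], [2], [3], [4], [5], [6], [7]
  1-simplices (15): [0,2], [0,5], [0,7], [1,2], [1,4], [1,6], [2,4], [2,5], [2,6], [2,7], [3,4], [3,5], [3,6], [3,7], [4,6]
  2-simplices (7): [0,2,5], [0,2,7], [1,2,4], [1,2,6], [1,4,6], [2,4,6], [3,4,6]
  3-simplices (1): [1,2,4,6]

Hence C_0 ≅ Z^8, C_1 ≅ Z^15, C_2 ≅ Z^7, C_3 ≅ Z^1.

Boundary ∂_1: C_1 → C_0 is given by ∂[p,q] = [q] − [p].
The resulting 8×15 matrix has rank 7, and its Smith normal form has invariant factors (1,1,1,1,1,1,1).

Boundary ∂_2: C_2 → C_1 sends each 2-simplex [p,q,r] to [q,r] − [p,r] + [p,q]. For instance
  ∂[1,4,6] = [4,6] − [1,6] + [1,4],
  ∂[0,2,5] = [2,5] − [0,5] + [0,2].
The resulting 15×7 matrix has rank 6, and its Smith normal form has invariant factors (1,1,1,1,1,1).

∂_3: C_3 → C_2 sends each 3-simplex σ to the alternating sum Σ_i (−1)^i (σ with its i-th vertex removed). For instance
  ∂[1,2,4,6] = [2,4,6] − [1,4,6] + [1,2,6] − [1,2,4].
The 7×1 boundary matrix has rank 1 and Smith normal form diag(1).

Reading off H_k = ker ∂_k / im ∂_{k+1}:

  H_2: rank ker ∂_2 − rank ∂_3 = (7 − 6) − 1 = 0, and the invariant factors of ∂_3 are all 1, so H_2 ≅ 0.

H_2 = 0.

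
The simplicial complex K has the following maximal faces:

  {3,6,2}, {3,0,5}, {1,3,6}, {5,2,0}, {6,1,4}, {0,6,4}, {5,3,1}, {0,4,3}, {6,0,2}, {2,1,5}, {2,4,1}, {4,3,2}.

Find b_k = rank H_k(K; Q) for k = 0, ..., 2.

Order the vertices as 0 < 1 < 2 < 3 < 4 < 5 < 6. Listing each simplex with vertices in this order, K has dimension 2 with simplices:

  0-simplices (7): [0], [1], [2], [3], [4], [5], [6]
  1-simplices (18): [0,2], [0,3], [0,4], [0,5], [0,6], [1,2], [1,3], [1,4], [1,5], [1,6], [2,3], [2,4], [2,5], [2,6], [3,4], [3,5], [3,6], [4,6]
  2-simplices (12): [0,2,5], [0,2,6], [0,3,4], [0,3,5], [0,4,6], [1,2,4], [1,2,5], [1,3,5], [1,3,6], [1,4,6], [2,3,4], [2,3,6]

Hence C_0 ≅ Z^7, C_1 ≅ Z^18, C_2 ≅ Z^12.

∂_1: C_1 → C_0 maps an edge to its endpoints' difference, ∂[p,q] = q − p. For instance
  ∂[1,6] = [6] − [1].
This gives a 7×18 integer matrix of rank 6; reducing to Smith normal form yields diagonal entries (1,1,1,1,1,1).

∂_2: C_2 → C_1 acts by ∂[p,q,r] = [q,r] − [p,r] + [p,q]. For instance
  ∂[0,3,4] = [3,4] − [0,4] + [0,3],
  ∂[0,2,5] = [2,5] − [0,5] + [0,2].
The 18×12 boundary matrix has rank 12 and Smith normal form diag(1,1,1,1,1,1,1,1,1,1,1,2).

Computing H_k = (kernel of ∂_k) / (image of ∂_{k+1}):

  H_0: rank C_0 − rank ∂_1 = 7 − 6 = 1, and the invariant factors of ∂_1 are all 1, so H_0 ≅ Z.
  H_1: rank ker ∂_1 − rank ∂_2 = (18 − 6) − 12 = 0, and ∂_2 has invariant factor 2 > 1, so H_1 ≅ Z/2.
  H_2: rank ker ∂_2 − rank ∂_3 = (12 − 12) − 0 = 0, and there is no ∂_3, so H_2 ≅ 0.

(K is a triangulation of the real projective plane RP^2.)

Hence the Betti numbers are b_0 = 1, b_1 = 0, b_2 = 0.

b_0 = 1, b_1 = 0, b_2 = 0.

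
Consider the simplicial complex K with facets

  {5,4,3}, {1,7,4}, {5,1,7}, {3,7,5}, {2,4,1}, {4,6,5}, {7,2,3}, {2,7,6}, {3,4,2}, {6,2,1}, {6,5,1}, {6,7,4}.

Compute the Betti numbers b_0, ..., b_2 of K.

b_0 = 1, b_1 = 0, b_2 = 0.

Order the vertices as 1 < 2 < 3 < 4 < 5 < 6 < 7. Listing each simplex with vertices in this order, K has dimension 2 with simplices:

  0-simplices (7): [1], [2], [3], [4], [5], [6], [7]
  1-simplices (18): [1,2], [1,4], [1,5], [1,6], [1,7], [2,3], [2,4], [2,6], [2,7], [3,4], [3,5], [3,7], [4,5], [4,6], [4,7], [5,6], [5,7], [6,7]
  2-simplices (12): [1,2,4], [1,2,6], [1,4,7], [1,5,6], [1,5,7], [2,3,4], [2,3,7], [2,6,7], [3,4,5], [3,5,7], [4,5,6], [4,6,7]

giving chain groups C_0 ≅ Z^7, C_1 ≅ Z^18, C_2 ≅ Z^12.

The boundary map ∂_1: C_1 → C_0 is given by ∂[p,q] = [q] − [p]. For instance
  ∂[2,3] = [3] − [2].
As a 7×18 matrix over Z this has rank 6, with invariant factors (1,1,1,1,1,1).

∂_2: C_2 → C_1 acts by ∂[p,q,r] = [q,r] − [p,r] + [p,q]. For instance
  ∂[2,3,4] = [3,4] − [2,4] + [2,3],
  ∂[2,3,7] = [3,7] − [2,7] + [2,3].
As a 18×12 matrix over Z this has rank 12, with invariant factors (1,1,1,1,1,1,1,1,1,1,1,2).

Now H_k = ker ∂_k / im ∂_{k+1}, so:

  H_0: rank C_0 − rank ∂_1 = 7 − 6 = 1, and the invariant factors of ∂_1 are all 1, so H_0 ≅ Z.
  H_1: rank ker ∂_1 − rank ∂_2 = (18 − 6) − 12 = 0, and ∂_2 has invariant factor 2 > 1, so H_1 ≅ Z/2.
  H_2: rank ker ∂_2 − rank ∂_3 = (12 − 12) − 0 = 0, and there is no ∂_3, so H_2 ≅ 0.

As a check, the Euler characteristic is 7 − 18 + 12 = 1, which agrees with 1 − 0 + 0 = 1.

Hence the Betti numbers are b_0 = 1, b_1 = 0, b_2 = 0.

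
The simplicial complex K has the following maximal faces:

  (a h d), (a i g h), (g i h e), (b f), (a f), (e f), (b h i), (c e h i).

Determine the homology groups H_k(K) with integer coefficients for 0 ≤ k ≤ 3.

Order the vertices as a < b < c < d < e < f < g < h < i. Listing each simplex with vertices in this order, K has dimension 3 with simplices:

  0-simplices (9): a, b, c, d, e, f, g, h, i
  1-simplices (19): ad, af, ag, ah, ai, bf, bh, bi, ce, ch, ci, dh, ef, eg, eh, ei, gh, gi, hi
  2-simplices (12): adh, agh, agi, ahi, bhi, ceh, cei, chi, egh, egi, ehi, ghi
  3-simplices (3): aghi, cehi, eghi

giving chain groups C_0 ≅ Z^9, C_1 ≅ Z^19, C_2 ≅ Z^12, C_3 ≅ Z^3.

∂_1: C_1 → C_0 maps an edge to its endpoints' difference, ∂[p,q] = q − p.
The resulting 9×19 matrix has rank 8, and its Smith normal form has invariant factors (1,1,1,1,1,1,1,1).

Boundary ∂_2: C_2 → C_1 maps a triangle to the signed sum of its edges. For instance
  ∂egi = gi − ei + eg,
  ∂egh = gh − eh + eg.
As a 19×12 matrix over Z this has rank 9, with invariant factors (1,1,1,1,1,1,1,1,1).

Boundary ∂_3: C_3 → C_2 sends each 3-simplex σ to the alternating sum Σ_i (−1)^i (σ with its i-th vertex removed). For instance
  ∂cehi = ehi − chi + cei − ceh,
  ∂eghi = ghi − ehi + egi − egh.
As a 12×3 matrix over Z this has rank 3, with invariant factors (1,1,1).

Computing H_k = (kernel of ∂_k) / (image of ∂_{k+1}):

  H_0: rank C_0 − rank ∂_1 = 9 − 8 = 1, and the invariant factors of ∂_1 are all 1, so H_0 = Z.
  H_1: rank ker ∂_1 − rank ∂_2 = (19 − 8) − 9 = 2, and the invariant factors of ∂_2 are all 1, so H_1 = Z^2.
  H_2: rank ker ∂_2 − rank ∂_3 = (12 − 9) − 3 = 0, and the invariant factors of ∂_3 are all 1, so H_2 = 0.
  H_3: rank ker ∂_3 − rank ∂_4 = (3 − 3) − 0 = 0, and there is no ∂_4, so H_3 = 0.

As a check, the Euler characteristic is 9 − 19 + 12 − 3 = -1, which agrees with 1 − 2 + 0 − 0 = -1.

H_0 ≅ Z,  H_1 ≅ Z^2,  H_2 = 0,  H_3 = 0.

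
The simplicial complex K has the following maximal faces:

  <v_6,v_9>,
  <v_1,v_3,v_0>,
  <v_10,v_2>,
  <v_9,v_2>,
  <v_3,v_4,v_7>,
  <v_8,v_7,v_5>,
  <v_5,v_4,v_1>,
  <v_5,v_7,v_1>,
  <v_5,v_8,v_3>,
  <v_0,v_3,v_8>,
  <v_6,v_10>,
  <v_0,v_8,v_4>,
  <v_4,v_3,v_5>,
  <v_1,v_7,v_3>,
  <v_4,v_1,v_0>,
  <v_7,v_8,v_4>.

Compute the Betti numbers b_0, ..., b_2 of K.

K has 11 vertices, 22 edges, 12 triangles.
rank ∂_0 = 0, rank ∂_1 = 9 ⇒ b_0 = 11 − 0 − 9 = 2; all invariant factors of ∂_1 are 1 so no torsion. So H_0 ≅ Z^2.
rank ∂_1 = 9, rank ∂_2 = 12 ⇒ b_1 = 22 − 9 − 12 = 1; ∂_2 has invariant factor(s) [2] giving torsion. So H_1 ≅ Z ⊕ Z/2Z.
rank ∂_2 = 12, rank ∂_3 = 0 ⇒ b_2 = 12 − 12 − 0 = 0. So H_2 ≅ 0.

b_0 = 2, b_1 = 1, b_2 = 0.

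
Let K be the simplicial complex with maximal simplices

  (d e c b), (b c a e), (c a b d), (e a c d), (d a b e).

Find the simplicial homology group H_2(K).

H_2 = 0.

Fix the vertex order a < b < c < d < e and write every simplex with vertices in increasing order. Then dim K = 3 and the simplices of K are:

  0-simplices (5): a, b, c, d, e
  1-simplices (10): ab, ac, ad, ae, bc, bd, be, cd, ce, de
  2-simplices (10): abc, abd, abe, acd, ace, ade, bcd, bce, bde, cde
  3-simplices (5): abcd, abce, abde, acde, bcde

Hence C_0 ≅ Z^5, C_1 ≅ Z^10, C_2 ≅ Z^10, C_3 ≅ Z^5.

∂_1: C_1 → C_0 sends each edge [p,q] (with p < q) to q − p. For instance
  ∂be = e − b.
The 5×10 boundary matrix has rank 4 and Smith normal form diag(1,1,1,1).

Boundary ∂_2: C_2 → C_1 acts by ∂[p,q,r] = [q,r] − [p,r] + [p,q]. For instance
  ∂abe = be − ae + ab,
  ∂ade = de − ae + ad.
This gives a 10×10 integer matrix of rank 6; reducing to Smith normal form yields diagonal entries (1,1,1,1,1,1).

The boundary map ∂_3: C_3 → C_2 sends each 3-simplex σ to the alternating sum Σ_i (−1)^i (σ with its i-th vertex removed). For instance
  ∂abcd = bcd − acd + abd − abc,
  ∂abde = bde − ade + abe − abd.
The 10×5 boundary matrix has rank 4 and Smith normal form diag(1,1,1,1).

Computing H_k = (kernel of ∂_k) / (image of ∂_{k+1}):

  H_2: rank ker ∂_2 − rank ∂_3 = (10 − 6) − 4 = 0, and the invariant factors of ∂_3 are all 1, so H_2 ≅ 0.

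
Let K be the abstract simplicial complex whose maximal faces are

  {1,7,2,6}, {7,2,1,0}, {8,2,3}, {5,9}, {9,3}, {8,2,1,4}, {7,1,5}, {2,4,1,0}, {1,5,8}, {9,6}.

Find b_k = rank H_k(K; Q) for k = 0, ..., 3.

We work with the vertex ordering 0 < 1 < 2 < 3 < 4 < 5 < 6 < 7 < 8 < 9. The simplices of K, each written with vertices in increasing order, are:

  0-simplices (10): [0], [1], [2], [3], [4], [5], [6], [7], [8], [9]
  1-simplices (23): [0,1], [0,2], [0,4], [0,7], [1,2], [1,4], [1,5], [1,6], [1,7], [1,8], [2,3], [2,4], [2,6], [2,7], [2,8], [3,8], [3,9], [4,8], [5,7], [5,8], [5,9], [6,7], [6,9]
  2-simplices (16): [0,1,2], [0,1,4], [0,1,7], [0,2,4], [0,2,7], [1,2,4], [1,2,6], [1,2,7], [1,2,8], [1,4,8], [1,5,7], [1,5,8], [1,6,7], [2,3,8], [2,4,8], [2,6,7]
  3-simplices (4): [0,1,2,4], [0,1,2,7], [1,2,4,8], [1,2,6,7]

Hence C_0 ≅ Z^10, C_1 ≅ Z^23, C_2 ≅ Z^16, C_3 ≅ Z^4.

∂_1: C_1 → C_0 sends each edge [p,q] (with p < q) to q − p.
This gives a 10×23 integer matrix of rank 9; reducing to Smith normal form yields diagonal entries (1,1,1,1,1,1,1,1,1).

The boundary map ∂_2: C_2 → C_1 acts by ∂[p,q,r] = [q,r] − [p,r] + [p,q]. For instance
  ∂[1,2,6] = [2,6] − [1,6] + [1,2],
  ∂[1,2,8] = [2,8] − [1,8] + [1,2].
The resulting 23×16 matrix has rank 12, and its Smith normal form has invariant factors (1,1,1,1,1,1,1,1,1,1,1,1).

The boundary map ∂_3: C_3 → C_2 sends each 3-simplex σ to the alternating sum Σ_i (−1)^i (σ with its i-th vertex removed). For instance
  ∂[1,2,6,7] = [2,6,7] − [1,6,7] + [1,2,7] − [1,2,6],
  ∂[0,1,2,4] = [1,2,4] − [0,2,4] + [0,1,4] − [0,1,2].
This gives a 16×4 integer matrix of rank 4; reducing to Smith normal form yields diagonal entries (1,1,1,1).

Computing H_k = (kernel of ∂_k) / (image of ∂_{k+1}):

  H_0: rank C_0 − rank ∂_1 = 10 − 9 = 1, and the invariant factors of ∂_1 are all 1, so H_0 = Z.
  H_1: rank ker ∂_1 − rank ∂_2 = (23 − 9) − 12 = 2, and the invariant factors of ∂_2 are all 1, so H_1 = Z^2.
  H_2: rank ker ∂_2 − rank ∂_3 = (16 − 12) − 4 = 0, and the invariant factors of ∂_3 are all 1, so H_2 = 0.
  H_3: rank ker ∂_3 − rank ∂_4 = (4 − 4) − 0 = 0, and there is no ∂_4, so H_3 = 0.

As a check, the Euler characteristic is 10 − 23 + 16 − 4 = -1, which agrees with 1 − 2 + 0 − 0 = -1.

Hence the Betti numbers are b_0 = 1, b_1 = 2, b_2 = 0, b_3 = 0.

b_0 = 1, b_1 = 2, b_2 = 0, b_3 = 0.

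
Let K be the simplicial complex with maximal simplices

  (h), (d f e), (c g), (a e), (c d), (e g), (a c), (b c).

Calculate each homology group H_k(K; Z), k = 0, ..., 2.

H_0 = Z^2,  H_1 = Z^2,  H_2 = 0.

K has 8 vertices, 9 edges, 1 triangle.
rank ∂_0 = 0, rank ∂_1 = 6 ⇒ b_0 = 8 − 0 − 6 = 2; all invariant factors of ∂_1 are 1 so no torsion. So H_0 = Z^2.
rank ∂_1 = 6, rank ∂_2 = 1 ⇒ b_1 = 9 − 6 − 1 = 2; all invariant factors of ∂_2 are 1 so no torsion. So H_1 = Z^2.
rank ∂_2 = 1, rank ∂_3 = 0 ⇒ b_2 = 1 − 1 − 0 = 0. So H_2 = 0.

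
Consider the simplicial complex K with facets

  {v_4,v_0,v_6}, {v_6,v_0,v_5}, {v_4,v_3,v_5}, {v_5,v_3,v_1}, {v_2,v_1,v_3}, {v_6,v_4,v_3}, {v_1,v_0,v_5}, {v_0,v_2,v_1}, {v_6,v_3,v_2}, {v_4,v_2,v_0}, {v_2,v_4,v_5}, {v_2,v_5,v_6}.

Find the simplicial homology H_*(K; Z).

H_0 ≅ Z,  H_1 ≅ Z/2Z,  H_2 = 0.

Fix the vertex order v_0 < v_1 < v_2 < v_3 < v_4 < v_5 < v_6 and write every simplex with vertices in increasing order. Then dim K = 2 and the simplices of K are:

  0-simplices (7): [v_0], [v_1], [v_2], [v_3], [v_4], [v_5], [v_6]
  1-simplices (18): (18 of them)
  2-simplices (12): (12 of them)

Hence C_0 ≅ Z^7, C_1 ≅ Z^18, C_2 ≅ Z^12.

Boundary ∂_1: C_1 → C_0 maps an edge to its endpoints' difference, ∂[p,q] = q − p. For instance
  ∂[v_4,v_5] = [v_5] − [v_4].
This gives a 7×18 integer matrix of rank 6; reducing to Smith normal form yields diagonal entries (1,1,1,1,1,1).

Boundary ∂_2: C_2 → C_1 maps a triangle to the signed sum of its edges. For instance
  ∂[v_3,v_4,v_5] = [v_4,v_5] − [v_3,v_5] + [v_3,v_4],
  ∂[v_0,v_5,v_6] = [v_5,v_6] − [v_0,v_6] + [v_0,v_5].
As a 18×12 matrix over Z this has rank 12, with invariant factors (1,1,1,1,1,1,1,1,1,1,1,2).

Reading off H_k = ker ∂_k / im ∂_{k+1}:

  H_0: rank C_0 − rank ∂_1 = 7 − 6 = 1, and the invariant factors of ∂_1 are all 1, so H_0 ≅ Z.
  H_1: rank ker ∂_1 − rank ∂_2 = (18 − 6) − 12 = 0, and ∂_2 has invariant factor 2 > 1, so H_1 ≅ Z/2Z.
  H_2: rank ker ∂_2 − rank ∂_3 = (12 − 12) − 0 = 0, and there is no ∂_3, so H_2 ≅ 0.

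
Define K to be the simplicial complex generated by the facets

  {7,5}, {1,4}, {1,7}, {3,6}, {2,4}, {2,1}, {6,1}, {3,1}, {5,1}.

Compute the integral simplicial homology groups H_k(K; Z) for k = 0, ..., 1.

We work with the vertex ordering 1 < 2 < 3 < 4 < 5 < 6 < 7. The simplices of K, each written with vertices in increasing order, are:

  0-simplices (7): [1], [2], [3], [4], [5], [6], [7]
  1-simplices (9): [1,2], [1,3], [1,4], [1,5], [1,6], [1,7], [2,4], [3,6], [5,7]

so the chain groups are C_0 ≅ Z^7, C_1 ≅ Z^9.

∂_1: C_1 → C_0 is given by ∂[p,q] = [q] − [p].
The resulting 7×9 matrix has rank 6, and its Smith normal form has invariant factors (1,1,1,1,1,1).

From H_k ≅ ker(∂_k) / im(∂_{k+1}) we obtain:

  H_0: rank C_0 − rank ∂_1 = 7 − 6 = 1, and the invariant factors of ∂_1 are all 1, so H_0 ≅ Z.
  H_1: rank ker ∂_1 − rank ∂_2 = (9 − 6) − 0 = 3, and there is no ∂_2, so H_1 ≅ Z^3.

H_0 ≅ Z,  H_1 ≅ Z^3.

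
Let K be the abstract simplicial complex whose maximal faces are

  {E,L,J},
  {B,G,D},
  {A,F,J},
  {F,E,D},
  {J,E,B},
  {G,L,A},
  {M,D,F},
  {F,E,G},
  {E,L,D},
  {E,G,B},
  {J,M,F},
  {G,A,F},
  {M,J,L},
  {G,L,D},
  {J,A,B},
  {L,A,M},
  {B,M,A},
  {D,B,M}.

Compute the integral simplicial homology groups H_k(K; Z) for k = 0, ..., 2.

H_0 ≅ Z,  H_1 ≅ Z ⊕ Z/2Z,  H_2 = 0.

We work with the vertex ordering A < B < D < E < F < G < J < L < M. The simplices of K, each written with vertices in increasing order, are:

  0-simplices (9): A, B, D, E, F, G, J, L, M
  1-simplices (27): AB, AF, AG, AJ, AL, AM, BD, BE, BG, BJ, BM, DE, DF, DG, DL, DM, EF, EG, EJ, EL, FG, FJ, FM, GL, JL, JM, LM
  2-simplices (18): ABJ, ABM, AFG, AFJ, AGL, ALM, BDG, BDM, BEG, BEJ, DEF, DEL, DFM, DGL, EFG, EJL, FJM, JLM

Hence C_0 ≅ Z^9, C_1 ≅ Z^27, C_2 ≅ Z^18.

The boundary map ∂_1: C_1 → C_0 maps an edge to its endpoints' difference, ∂[p,q] = q − p.
The 9×27 boundary matrix has rank 8 and Smith normal form diag(1,1,1,1,1,1,1,1).

∂_2: C_2 → C_1 acts by ∂[p,q,r] = [q,r] − [p,r] + [p,q]. For instance
  ∂BEJ = EJ − BJ + BE,
  ∂BEG = EG − BG + BE.
As a 27×18 matrix over Z this has rank 18, with invariant factors (1,1,1,1,1,1,1,1,1,1,1,1,1,1,1,1,1,2).

Now H_k = ker ∂_k / im ∂_{k+1}, so:

  H_0: rank C_0 − rank ∂_1 = 9 − 8 = 1, and the invariant factors of ∂_1 are all 1, so H_0 = Z.
  H_1: rank ker ∂_1 − rank ∂_2 = (27 − 8) − 18 = 1, and ∂_2 has invariant factor 2 > 1, so H_1 = Z ⊕ Z/2Z.
  H_2: rank ker ∂_2 − rank ∂_3 = (18 − 18) − 0 = 0, and there is no ∂_3, so H_2 = 0.

As a check, the Euler characteristic is 9 − 27 + 18 = 0, which agrees with 1 − 1 + 0 = 0.
(K is a triangulation of the Klein bottle.)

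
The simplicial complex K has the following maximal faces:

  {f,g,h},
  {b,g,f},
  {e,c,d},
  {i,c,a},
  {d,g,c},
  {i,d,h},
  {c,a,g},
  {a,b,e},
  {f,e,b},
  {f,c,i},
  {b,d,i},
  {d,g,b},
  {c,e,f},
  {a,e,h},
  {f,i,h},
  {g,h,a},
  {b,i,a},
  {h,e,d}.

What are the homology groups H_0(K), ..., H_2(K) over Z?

H_0 ≅ Z,  H_1 ≅ Z^2,  H_2 ≅ Z.

Fix the vertex order a < b < c < d < e < f < g < h < i and write every simplex with vertices in increasing order. Then dim K = 2 and the simplices of K are:

  0-simplices (9): a, b, c, d, e, f, g, h, i
  1-simplices (27): ab, ac, ae, ag, ah, ai, bd, be, bf, bg, bi, cd, ce, cf, cg, ci, de, dg, dh, di, ef, eh, fg, fh, fi, gh, hi
  2-simplices (18): abe, abi, acg, aci, aeh, agh, bdg, bdi, bef, bfg, cde, cdg, cef, cfi, deh, dhi, fgh, fhi

so the chain groups are C_0 ≅ Z^9, C_1 ≅ Z^27, C_2 ≅ Z^18.

∂_1: C_1 → C_0 sends each edge [p,q] (with p < q) to q − p.
The 9×27 boundary matrix has rank 8 and Smith normal form diag(1,1,1,1,1,1,1,1).

Boundary ∂_2: C_2 → C_1 acts by ∂[p,q,r] = [q,r] − [p,r] + [p,q]. For instance
  ∂fhi = hi − fi + fh,
  ∂fgh = gh − fh + fg.
The resulting 27×18 matrix has rank 17, and its Smith normal form has invariant factors (1,1,1,1,1,1,1,1,1,1,1,1,1,1,1,1,1).

From H_k ≅ ker(∂_k) / im(∂_{k+1}) we obtain:

  H_0: rank C_0 − rank ∂_1 = 9 − 8 = 1, and the invariant factors of ∂_1 are all 1, so H_0 ≅ Z.
  H_1: rank ker ∂_1 − rank ∂_2 = (27 − 8) − 17 = 2, and the invariant factors of ∂_2 are all 1, so H_1 ≅ Z^2.
  H_2: rank ker ∂_2 − rank ∂_3 = (18 − 17) − 0 = 1, and there is no ∂_3, so H_2 ≅ Z.

As a check, the Euler characteristic is 9 − 27 + 18 = 0, which agrees with 1 − 2 + 1 = 0.
(K is a triangulation of the torus T^2.)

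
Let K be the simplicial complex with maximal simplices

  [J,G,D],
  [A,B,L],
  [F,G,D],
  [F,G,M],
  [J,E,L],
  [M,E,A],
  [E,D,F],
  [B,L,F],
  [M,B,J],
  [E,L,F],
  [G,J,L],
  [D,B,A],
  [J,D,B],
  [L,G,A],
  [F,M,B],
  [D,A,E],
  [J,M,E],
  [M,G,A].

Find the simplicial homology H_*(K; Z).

Take the total order A < B < D < E < F < G < J < L < M on the vertex set. Then K (dimension 2) consists of the simplices:

  0-simplices (9): A, B, D, E, F, G, J, L, M
  1-simplices (27): AB, AD, AE, AG, AL, AM, BD, BF, BJ, BL, BM, DE, DF, DG, DJ, EF, EJ, EL, EM, FG, FL, FM, GJ, GL, GM, JL, JM
  2-simplices (18): ABD, ABL, ADE, AEM, AGL, AGM, BDJ, BFL, BFM, BJM, DEF, DFG, DGJ, EFL, EJL, EJM, FGM, GJL

so the chain groups are C_0 ≅ Z^9, C_1 ≅ Z^27, C_2 ≅ Z^18.

The boundary map ∂_1: C_1 → C_0 maps an edge to its endpoints' difference, ∂[p,q] = q − p. For instance
  ∂AE = E − A.
The resulting 9×27 matrix has rank 8, and its Smith normal form has invariant factors (1,1,1,1,1,1,1,1).

Boundary ∂_2: C_2 → C_1 sends each 2-simplex [p,q,r] to [q,r] − [p,r] + [p,q]. For instance
  ∂BFM = FM − BM + BF,
  ∂BJM = JM − BM + BJ.
The resulting 27×18 matrix has rank 17, and its Smith normal form has invariant factors (1,1,1,1,1,1,1,1,1,1,1,1,1,1,1,1,1).

Now H_k = ker ∂_k / im ∂_{k+1}, so:

  H_0: rank C_0 − rank ∂_1 = 9 − 8 = 1, and the invariant factors of ∂_1 are all 1, so H_0 = Z.
  H_1: rank ker ∂_1 − rank ∂_2 = (27 − 8) − 17 = 2, and the invariant factors of ∂_2 are all 1, so H_1 = Z^2.
  H_2: rank ker ∂_2 − rank ∂_3 = (18 − 17) − 0 = 1, and there is no ∂_3, so H_2 = Z.

H_0 ≅ Z,  H_1 ≅ Z^2,  H_2 ≅ Z.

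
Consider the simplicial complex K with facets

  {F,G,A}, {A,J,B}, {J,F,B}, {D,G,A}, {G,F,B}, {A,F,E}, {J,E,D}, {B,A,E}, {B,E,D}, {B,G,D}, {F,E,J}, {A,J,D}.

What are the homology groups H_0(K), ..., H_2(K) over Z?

We work with the vertex ordering A < B < D < E < F < G < J. The simplices of K, each written with vertices in increasing order, are:

  0-simplices (7): A, B, D, E, F, G, J
  1-simplices (18): AB, AD, AE, AF, AG, AJ, BD, BE, BF, BG, BJ, DE, DG, DJ, EF, EJ, FG, FJ
  2-simplices (12): ABE, ABJ, ADG, ADJ, AEF, AFG, BDE, BDG, BFG, BFJ, DEJ, EFJ

giving chain groups C_0 ≅ Z^7, C_1 ≅ Z^18, C_2 ≅ Z^12.

Boundary ∂_1: C_1 → C_0 sends each edge [p,q] (with p < q) to q − p. For instance
  ∂FJ = J − F.
The resulting 7×18 matrix has rank 6, and its Smith normal form has invariant factors (1,1,1,1,1,1).

Boundary ∂_2: C_2 → C_1 sends each 2-simplex [p,q,r] to [q,r] − [p,r] + [p,q]. For instance
  ∂DEJ = EJ − DJ + DE,
  ∂BDE = DE − BE + BD.
The resulting 18×12 matrix has rank 12, and its Smith normal form has invariant factors (1,1,1,1,1,1,1,1,1,1,1,2).

Computing H_k = (kernel of ∂_k) / (image of ∂_{k+1}):

  H_0: rank C_0 − rank ∂_1 = 7 − 6 = 1, and the invariant factors of ∂_1 are all 1, so H_0 = Z.
  H_1: rank ker ∂_1 − rank ∂_2 = (18 − 6) − 12 = 0, and ∂_2 has invariant factor 2 > 1, so H_1 = Z/2Z.
  H_2: rank ker ∂_2 − rank ∂_3 = (12 − 12) − 0 = 0, and there is no ∂_3, so H_2 = 0.

As a check, the Euler characteristic is 7 − 18 + 12 = 1, which agrees with 1 − 0 + 0 = 1.
(K is a triangulation of the real projective plane RP^2.)

H_0 ≅ Z,  H_1 ≅ Z/2Z,  H_2 = 0.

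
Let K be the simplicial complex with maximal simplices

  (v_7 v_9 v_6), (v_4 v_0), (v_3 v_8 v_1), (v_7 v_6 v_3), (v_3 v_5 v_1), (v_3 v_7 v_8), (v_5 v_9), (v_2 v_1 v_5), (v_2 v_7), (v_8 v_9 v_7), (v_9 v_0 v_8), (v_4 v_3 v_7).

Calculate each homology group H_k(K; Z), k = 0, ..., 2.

Fix the vertex order v_0 < v_1 < v_2 < v_3 < v_4 < v_5 < v_6 < v_7 < v_8 < v_9 and write every simplex with vertices in increasing order. Then dim K = 2 and the simplices of K are:

  0-simplices (10): [v_0], [v_1], [v_2], [v_3], [v_4], [v_5], [v_6], [v_7], [v_8], [v_9]
  1-simplices (21): (21 of them)
  2-simplices (9): [v_0,v_8,v_9], [v_1,v_2,v_5], [v_1,v_3,v_5], [v_1,v_3,v_8], [v_3,v_4,v_7], [v_3,v_6,v_7], [v_3,v_7,v_8], [v_6,v_7,v_9], [v_7,v_8,v_9]

so the chain groups are C_0 ≅ Z^10, C_1 ≅ Z^21, C_2 ≅ Z^9.

Boundary ∂_1: C_1 → C_0 maps an edge to its endpoints' difference, ∂[p,q] = q − p.
As a 10×21 matrix over Z this has rank 9, with invariant factors (1,1,1,1,1,1,1,1,1).

∂_2: C_2 → C_1 maps a triangle to the signed sum of its edges. For instance
  ∂[v_0,v_8,v_9] = [v_8,v_9] − [v_0,v_9] + [v_0,v_8],
  ∂[v_3,v_7,v_8] = [v_7,v_8] − [v_3,v_8] + [v_3,v_7].
This gives a 21×9 integer matrix of rank 9; reducing to Smith normal form yields diagonal entries (1,1,1,1,1,1,1,1,1).

Reading off H_k = ker ∂_k / im ∂_{k+1}:

  H_0: rank C_0 − rank ∂_1 = 10 − 9 = 1, and the invariant factors of ∂_1 are all 1, so H_0 = Z.
  H_1: rank ker ∂_1 − rank ∂_2 = (21 − 9) − 9 = 3, and the invariant factors of ∂_2 are all 1, so H_1 = Z^3.
  H_2: rank ker ∂_2 − rank ∂_3 = (9 − 9) − 0 = 0, and there is no ∂_3, so H_2 = 0.

H_0 ≅ Z,  H_1 ≅ Z^3,  H_2 = 0.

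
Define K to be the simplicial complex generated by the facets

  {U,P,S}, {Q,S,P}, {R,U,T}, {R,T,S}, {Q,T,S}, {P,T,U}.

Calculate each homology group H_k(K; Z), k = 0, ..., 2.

H_0 = Z,  H_1 = Z,  H_2 = 0.

We work with the vertex ordering P < Q < R < S < T < U. The simplices of K, each written with vertices in increasing order, are:

  0-simplices (6): P, Q, R, S, T, U
  1-simplices (12): PQ, PS, PT, PU, QS, QT, RS, RT, RU, ST, SU, TU
  2-simplices (6): PQS, PSU, PTU, QST, RST, RTU

giving chain groups C_0 ≅ Z^6, C_1 ≅ Z^12, C_2 ≅ Z^6.

Boundary ∂_1: C_1 → C_0 sends each edge [p,q] (with p < q) to q − p.
This gives a 6×12 integer matrix of rank 5; reducing to Smith normal form yields diagonal entries (1,1,1,1,1).

Boundary ∂_2: C_2 → C_1 acts by ∂[p,q,r] = [q,r] − [p,r] + [p,q]. For instance
  ∂PQS = QS − PS + PQ,
  ∂QST = ST − QT + QS.
The 12×6 boundary matrix has rank 6 and Smith normal form diag(1,1,1,1,1,1).

From H_k ≅ ker(∂_k) / im(∂_{k+1}) we obtain:

  H_0: rank C_0 − rank ∂_1 = 6 − 5 = 1, and the invariant factors of ∂_1 are all 1, so H_0 ≅ Z.
  H_1: rank ker ∂_1 − rank ∂_2 = (12 − 5) − 6 = 1, and the invariant factors of ∂_2 are all 1, so H_1 ≅ Z.
  H_2: rank ker ∂_2 − rank ∂_3 = (6 − 6) − 0 = 0, and there is no ∂_3, so H_2 ≅ 0.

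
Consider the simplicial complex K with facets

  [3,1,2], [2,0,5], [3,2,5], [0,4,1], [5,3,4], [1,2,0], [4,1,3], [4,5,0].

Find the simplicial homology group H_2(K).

Take the total order 0 < 1 < 2 < 3 < 4 < 5 on the vertex set. Then K (dimension 2) consists of the simplices:

  0-simplices (6): [0], [1], [2], [3], [4], [5]
  1-simplices (12): [0,1], [0,2], [0,4], [0,5], [1,2], [1,3], [1,4], [2,3], [2,5], [3,4], [3,5], [4,5]
  2-simplices (8): [0,1,2], [0,1,4], [0,2,5], [0,4,5], [1,2,3], [1,3,4], [2,3,5], [3,4,5]

giving chain groups C_0 ≅ Z^6, C_1 ≅ Z^12, C_2 ≅ Z^8.

∂_1: C_1 → C_0 maps an edge to its endpoints' difference, ∂[p,q] = q − p. For instance
  ∂[0,4] = [4] − [0].
The resulting 6×12 matrix has rank 5, and its Smith normal form has invariant factors (1,1,1,1,1).

The boundary map ∂_2: C_2 → C_1 maps a triangle to the signed sum of its edges. For instance
  ∂[0,1,2] = [1,2] − [0,2] + [0,1],
  ∂[2,3,5] = [3,5] − [2,5] + [2,3].
The 12×8 boundary matrix has rank 7 and Smith normal form diag(1,1,1,1,1,1,1).

From H_k ≅ ker(∂_k) / im(∂_{k+1}) we obtain:

  H_2: rank ker ∂_2 − rank ∂_3 = (8 − 7) − 0 = 1, and there is no ∂_3, so H_2 ≅ Z.

H_2 ≅ Z.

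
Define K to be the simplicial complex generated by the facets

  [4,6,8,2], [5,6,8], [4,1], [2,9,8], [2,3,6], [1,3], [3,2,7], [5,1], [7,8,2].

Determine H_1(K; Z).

H_1 = Z^2.

Take the total order 1 < 2 < 3 < 4 < 5 < 6 < 7 < 8 < 9 on the vertex set. Then K (dimension 3) consists of the simplices:

  0-simplices (9): [1], [2], [3], [4], [5], [6], [7], [8], [9]
  1-simplices (18): [1,3], [1,4], [1,5], [2,3], [2,4], [2,6], [2,7], [2,8], [2,9], [3,6], [3,7], [4,6], [4,8], [5,6], [5,8], [6,8], [7,8], [8,9]
  2-simplices (9): [2,3,6], [2,3,7], [2,4,6], [2,4,8], [2,6,8], [2,7,8], [2,8,9], [4,6,8], [5,6,8]
  3-simplices (1): [2,4,6,8]

so the chain groups are C_0 ≅ Z^9, C_1 ≅ Z^18, C_2 ≅ Z^9, C_3 ≅ Z^1.

∂_1: C_1 → C_0 maps an edge to its endpoints' difference, ∂[p,q] = q − p. For instance
  ∂[6,8] = [8] − [6].
This gives a 9×18 integer matrix of rank 8; reducing to Smith normal form yields diagonal entries (1,1,1,1,1,1,1,1).

∂_2: C_2 → C_1 sends each 2-simplex [p,q,r] to [q,r] − [p,r] + [p,q]. For instance
  ∂[2,7,8] = [7,8] − [2,8] + [2,7],
  ∂[4,6,8] = [6,8] − [4,8] + [4,6].
The resulting 18×9 matrix has rank 8, and its Smith normal form has invariant factors (1,1,1,1,1,1,1,1).

Boundary ∂_3: C_3 → C_2 sends each 3-simplex σ to the alternating sum Σ_i (−1)^i (σ with its i-th vertex removed). For instance
  ∂[2,4,6,8] = [4,6,8] − [2,6,8] + [2,4,8] − [2,4,6].
The resulting 9×1 matrix has rank 1, and its Smith normal form has invariant factors (1).

From H_k ≅ ker(∂_k) / im(∂_{k+1}) we obtain:

  H_1: rank ker ∂_1 − rank ∂_2 = (18 − 8) − 8 = 2, and the invariant factors of ∂_2 are all 1, so H_1 ≅ Z^2.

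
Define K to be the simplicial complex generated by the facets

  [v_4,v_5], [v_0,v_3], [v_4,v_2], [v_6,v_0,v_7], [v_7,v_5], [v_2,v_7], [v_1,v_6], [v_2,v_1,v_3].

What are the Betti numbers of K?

b_0 = 1, b_1 = 3, b_2 = 0.

K has 8 vertices, 12 edges, 2 triangles.
rank ∂_0 = 0, rank ∂_1 = 7 ⇒ b_0 = 8 − 0 − 7 = 1; all invariant factors of ∂_1 are 1 so no torsion. So H_0 = Z.
rank ∂_1 = 7, rank ∂_2 = 2 ⇒ b_1 = 12 − 7 − 2 = 3; all invariant factors of ∂_2 are 1 so no torsion. So H_1 = Z^3.
rank ∂_2 = 2, rank ∂_3 = 0 ⇒ b_2 = 2 − 2 − 0 = 0. So H_2 = 0.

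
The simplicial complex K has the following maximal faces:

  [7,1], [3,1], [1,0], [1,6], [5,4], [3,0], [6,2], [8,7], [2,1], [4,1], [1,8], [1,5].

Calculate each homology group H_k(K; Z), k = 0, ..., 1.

Order the vertices as 0 < 1 < 2 < 3 < 4 < 5 < 6 < 7 < 8. Listing each simplex with vertices in this order, K has dimension 1 with simplices:

  0-simplices (9): [0], [1], [2], [3], [4], [5], [6], [7], [8]
  1-simplices (12): [0,1], [0,3], [1,2], [1,3], [1,4], [1,5], [1,6], [1,7], [1,8], [2,6], [4,5], [7,8]

giving chain groups C_0 ≅ Z^9, C_1 ≅ Z^12.

The boundary map ∂_1: C_1 → C_0 is given by ∂[p,q] = [q] − [p]. For instance
  ∂[1,3] = [3] − [1].
This gives a 9×12 integer matrix of rank 8; reducing to Smith normal form yields diagonal entries (1,1,1,1,1,1,1,1).

From H_k ≅ ker(∂_k) / im(∂_{k+1}) we obtain:

  H_0: rank C_0 − rank ∂_1 = 9 − 8 = 1, and the invariant factors of ∂_1 are all 1, so H_0 = Z.
  H_1: rank ker ∂_1 − rank ∂_2 = (12 − 8) − 0 = 4, and there is no ∂_2, so H_1 = Z^4.

As a check, the Euler characteristic is 9 − 12 = -3, which agrees with 1 − 4 = -3.

H_0 = Z,  H_1 = Z^4.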